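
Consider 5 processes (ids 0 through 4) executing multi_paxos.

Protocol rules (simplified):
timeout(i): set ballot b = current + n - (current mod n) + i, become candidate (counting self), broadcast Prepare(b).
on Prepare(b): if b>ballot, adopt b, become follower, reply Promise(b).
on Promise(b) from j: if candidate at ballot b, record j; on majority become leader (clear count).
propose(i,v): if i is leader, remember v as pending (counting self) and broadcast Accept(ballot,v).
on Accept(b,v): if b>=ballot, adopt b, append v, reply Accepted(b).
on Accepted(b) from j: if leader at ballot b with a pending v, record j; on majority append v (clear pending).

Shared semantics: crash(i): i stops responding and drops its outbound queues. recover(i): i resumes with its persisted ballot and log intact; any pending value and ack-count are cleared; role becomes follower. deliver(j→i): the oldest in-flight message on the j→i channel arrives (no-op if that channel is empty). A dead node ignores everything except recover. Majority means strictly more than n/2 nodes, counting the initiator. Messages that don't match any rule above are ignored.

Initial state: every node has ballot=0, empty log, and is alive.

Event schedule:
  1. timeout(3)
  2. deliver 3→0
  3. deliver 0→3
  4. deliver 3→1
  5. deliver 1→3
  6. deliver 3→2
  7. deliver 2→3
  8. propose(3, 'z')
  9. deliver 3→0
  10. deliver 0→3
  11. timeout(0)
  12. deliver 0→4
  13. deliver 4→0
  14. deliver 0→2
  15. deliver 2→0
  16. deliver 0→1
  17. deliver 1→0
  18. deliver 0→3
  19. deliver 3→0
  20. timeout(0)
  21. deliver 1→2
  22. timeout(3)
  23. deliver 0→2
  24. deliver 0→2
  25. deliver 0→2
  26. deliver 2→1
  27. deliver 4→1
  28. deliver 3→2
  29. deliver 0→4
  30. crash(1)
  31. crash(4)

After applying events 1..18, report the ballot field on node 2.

step 1 timeout(3): 3={cand,b=8,log=-}
step 2 deliver 3→0: 0={foll,b=8,log=-}
step 3 deliver 0→3: —
step 4 deliver 3→1: 1={foll,b=8,log=-}
step 5 deliver 1→3: 3={lead,b=8,log=-}
step 6 deliver 3→2: 2={foll,b=8,log=-}
step 7 deliver 2→3: —
step 8 propose(3,'z'): —
step 9 deliver 3→0: 0={foll,b=8,log=z}
step 10 deliver 0→3: —
step 11 timeout(0): 0={cand,b=10,log=z}
step 12 deliver 0→4: 4={foll,b=10,log=-}
step 13 deliver 4→0: —
step 14 deliver 0→2: 2={foll,b=10,log=-}
step 15 deliver 2→0: 0={lead,b=10,log=z}
step 16 deliver 0→1: 1={foll,b=10,log=-}
step 17 deliver 1→0: —
step 18 deliver 0→3: 3={foll,b=10,log=-}

10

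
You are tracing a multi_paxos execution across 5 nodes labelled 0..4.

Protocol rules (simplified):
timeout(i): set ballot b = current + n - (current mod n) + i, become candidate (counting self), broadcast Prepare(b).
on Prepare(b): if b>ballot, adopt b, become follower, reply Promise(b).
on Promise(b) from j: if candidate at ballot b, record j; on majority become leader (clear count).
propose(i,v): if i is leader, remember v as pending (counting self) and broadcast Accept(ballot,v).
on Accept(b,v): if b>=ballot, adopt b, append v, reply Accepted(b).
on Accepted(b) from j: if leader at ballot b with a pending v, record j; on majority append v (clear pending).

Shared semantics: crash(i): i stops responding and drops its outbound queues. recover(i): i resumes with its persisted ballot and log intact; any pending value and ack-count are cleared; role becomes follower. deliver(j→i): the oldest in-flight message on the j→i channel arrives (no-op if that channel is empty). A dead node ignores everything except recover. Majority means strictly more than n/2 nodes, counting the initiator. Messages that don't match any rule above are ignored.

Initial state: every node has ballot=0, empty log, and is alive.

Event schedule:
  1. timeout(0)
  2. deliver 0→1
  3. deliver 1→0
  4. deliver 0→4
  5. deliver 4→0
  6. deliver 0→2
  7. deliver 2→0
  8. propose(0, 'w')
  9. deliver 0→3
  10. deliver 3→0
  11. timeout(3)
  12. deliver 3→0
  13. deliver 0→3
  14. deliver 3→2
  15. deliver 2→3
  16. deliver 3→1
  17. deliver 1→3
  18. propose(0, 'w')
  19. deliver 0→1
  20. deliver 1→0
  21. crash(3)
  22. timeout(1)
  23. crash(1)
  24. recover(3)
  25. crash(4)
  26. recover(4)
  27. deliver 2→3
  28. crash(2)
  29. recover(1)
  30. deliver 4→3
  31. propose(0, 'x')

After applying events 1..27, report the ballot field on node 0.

step 1 timeout(0): 0={cand,b=5,log=-}
step 2 deliver 0→1: 1={foll,b=5,log=-}
step 3 deliver 1→0: —
step 4 deliver 0→4: 4={foll,b=5,log=-}
step 5 deliver 4→0: 0={lead,b=5,log=-}
step 6 deliver 0→2: 2={foll,b=5,log=-}
step 7 deliver 2→0: —
step 8 propose(0,'w'): —
step 9 deliver 0→3: 3={foll,b=5,log=-}
step 10 deliver 3→0: —
step 11 timeout(3): 3={cand,b=13,log=-}
step 12 deliver 3→0: 0={foll,b=13,log=-}
step 13 deliver 0→3: —
step 14 deliver 3→2: 2={foll,b=13,log=-}
step 15 deliver 2→3: —
step 16 deliver 3→1: 1={foll,b=13,log=-}
step 17 deliver 1→3: 3={lead,b=13,log=-}
step 18 propose(0,'w'): —
step 19 deliver 0→1: —
step 20 deliver 1→0: —
step 21 crash(3): 3={✗lead,b=13,log=-}
step 22 timeout(1): 1={cand,b=16,log=-}
step 23 crash(1): 1={✗cand,b=16,log=-}
step 24 recover(3): 3={foll,b=13,log=-}
step 25 crash(4): 4={✗foll,b=5,log=-}
step 26 recover(4): 4={foll,b=5,log=-}
step 27 deliver 2→3: —

13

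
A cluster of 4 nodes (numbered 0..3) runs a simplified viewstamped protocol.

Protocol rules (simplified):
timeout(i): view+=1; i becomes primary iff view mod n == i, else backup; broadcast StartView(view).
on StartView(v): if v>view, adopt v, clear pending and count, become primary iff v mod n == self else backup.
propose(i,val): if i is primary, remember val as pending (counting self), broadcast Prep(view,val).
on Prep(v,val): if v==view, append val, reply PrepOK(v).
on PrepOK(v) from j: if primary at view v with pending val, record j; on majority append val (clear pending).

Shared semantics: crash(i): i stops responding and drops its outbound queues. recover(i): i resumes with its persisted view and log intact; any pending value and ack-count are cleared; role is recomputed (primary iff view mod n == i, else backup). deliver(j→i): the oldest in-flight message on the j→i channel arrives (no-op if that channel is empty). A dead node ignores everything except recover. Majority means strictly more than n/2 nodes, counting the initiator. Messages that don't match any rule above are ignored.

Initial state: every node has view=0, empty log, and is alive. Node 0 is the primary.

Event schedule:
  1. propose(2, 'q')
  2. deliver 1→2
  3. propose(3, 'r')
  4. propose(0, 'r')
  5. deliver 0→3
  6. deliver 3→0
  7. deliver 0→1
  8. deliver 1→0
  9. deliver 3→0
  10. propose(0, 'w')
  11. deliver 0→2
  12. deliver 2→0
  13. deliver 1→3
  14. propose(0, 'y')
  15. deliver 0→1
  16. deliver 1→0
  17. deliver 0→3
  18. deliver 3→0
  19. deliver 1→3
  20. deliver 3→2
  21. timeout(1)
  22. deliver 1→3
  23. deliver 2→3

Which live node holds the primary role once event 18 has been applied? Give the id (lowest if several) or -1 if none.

0

[1] propose(2,'q') → ∅
[2] deliver 1→2 → ∅
[3] propose(3,'r') → ∅
[4] propose(0,'r') → ∅
[5] deliver 0→3 → N3(back v0 [r])
[6] deliver 3→0 → ∅
[7] deliver 0→1 → N1(back v0 [r])
[8] deliver 1→0 → N0(prim v0 [r])
[9] deliver 3→0 → ∅
[10] propose(0,'w') → ∅
[11] deliver 0→2 → N2(back v0 [r])
[12] deliver 2→0 → ∅
[13] deliver 1→3 → ∅
[14] propose(0,'y') → ∅
[15] deliver 0→1 → N1(back v0 [r,w])
[16] deliver 1→0 → ∅
[17] deliver 0→3 → N3(back v0 [r,w])
[18] deliver 3→0 → N0(prim v0 [r,y])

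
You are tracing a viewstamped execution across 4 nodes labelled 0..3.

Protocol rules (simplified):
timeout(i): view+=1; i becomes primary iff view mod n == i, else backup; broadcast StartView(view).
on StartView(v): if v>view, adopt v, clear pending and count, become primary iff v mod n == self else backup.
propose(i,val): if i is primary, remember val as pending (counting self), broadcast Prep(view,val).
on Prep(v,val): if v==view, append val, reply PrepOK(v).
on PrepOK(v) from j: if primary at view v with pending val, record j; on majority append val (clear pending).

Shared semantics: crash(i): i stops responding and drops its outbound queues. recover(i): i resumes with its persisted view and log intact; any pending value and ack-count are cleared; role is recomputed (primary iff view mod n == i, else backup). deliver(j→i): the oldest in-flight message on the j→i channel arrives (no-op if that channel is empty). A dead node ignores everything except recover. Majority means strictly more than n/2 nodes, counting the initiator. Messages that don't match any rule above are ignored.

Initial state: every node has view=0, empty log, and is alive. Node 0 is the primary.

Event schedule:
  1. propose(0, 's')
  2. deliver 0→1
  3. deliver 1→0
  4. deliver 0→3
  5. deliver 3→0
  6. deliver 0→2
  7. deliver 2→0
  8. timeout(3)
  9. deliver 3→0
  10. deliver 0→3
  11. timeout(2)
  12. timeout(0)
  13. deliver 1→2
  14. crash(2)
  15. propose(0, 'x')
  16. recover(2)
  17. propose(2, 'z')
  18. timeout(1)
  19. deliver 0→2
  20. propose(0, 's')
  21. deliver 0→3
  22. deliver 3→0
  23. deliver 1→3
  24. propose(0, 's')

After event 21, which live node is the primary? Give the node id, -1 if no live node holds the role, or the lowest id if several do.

1. propose(0,'s'):  nop
2. deliver 0→1:  <1:back v0 s>
3. deliver 1→0:  nop
4. deliver 0→3:  <3:back v0 s>
5. deliver 3→0:  <0:prim v0 s>
6. deliver 0→2:  <2:back v0 s>
7. deliver 2→0:  nop
8. timeout(3):  <3:back v1 s>
9. deliver 3→0:  <0:back v1 s>
10. deliver 0→3:  nop
11. timeout(2):  <2:back v1 s>
12. timeout(0):  <0:back v2 s>
13. deliver 1→2:  nop
14. crash(2):  <2:✗back v1 s>
15. propose(0,'x'):  nop
16. recover(2):  <2:back v1 s>
17. propose(2,'z'):  nop
18. timeout(1):  <1:prim v1 s>
19. deliver 0→2:  <2:prim v2 s>
20. propose(0,'s'):  nop
21. deliver 0→3:  <3:back v2 s>

1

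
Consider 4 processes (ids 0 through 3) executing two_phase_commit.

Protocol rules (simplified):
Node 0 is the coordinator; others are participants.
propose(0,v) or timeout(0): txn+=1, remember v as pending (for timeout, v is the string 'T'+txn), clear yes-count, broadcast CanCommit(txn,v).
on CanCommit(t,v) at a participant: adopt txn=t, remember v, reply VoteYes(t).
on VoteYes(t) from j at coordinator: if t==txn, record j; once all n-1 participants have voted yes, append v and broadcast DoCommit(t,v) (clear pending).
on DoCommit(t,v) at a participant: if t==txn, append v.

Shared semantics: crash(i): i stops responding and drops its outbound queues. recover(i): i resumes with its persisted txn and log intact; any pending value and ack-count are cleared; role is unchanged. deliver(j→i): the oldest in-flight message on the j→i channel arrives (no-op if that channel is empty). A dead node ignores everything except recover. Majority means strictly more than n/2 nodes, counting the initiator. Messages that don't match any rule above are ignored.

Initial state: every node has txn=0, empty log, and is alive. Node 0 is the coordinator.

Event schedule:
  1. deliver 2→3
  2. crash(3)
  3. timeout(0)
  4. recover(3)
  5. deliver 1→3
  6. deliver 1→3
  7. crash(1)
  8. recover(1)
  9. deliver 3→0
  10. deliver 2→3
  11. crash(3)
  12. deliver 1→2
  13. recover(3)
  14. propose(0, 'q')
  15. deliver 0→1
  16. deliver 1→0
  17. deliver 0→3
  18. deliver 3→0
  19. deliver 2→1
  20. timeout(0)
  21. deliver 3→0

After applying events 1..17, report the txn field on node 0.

2

1. deliver 2→3:  nop
2. crash(3):  <3:✗part t0 ->
3. timeout(0):  <0:coor t1 ->
4. recover(3):  <3:part t0 ->
5. deliver 1→3:  nop
6. deliver 1→3:  nop
7. crash(1):  <1:✗part t0 ->
8. recover(1):  <1:part t0 ->
9. deliver 3→0:  nop
10. deliver 2→3:  nop
11. crash(3):  <3:✗part t0 ->
12. deliver 1→2:  nop
13. recover(3):  <3:part t0 ->
14. propose(0,'q'):  <0:coor t2 ->
15. deliver 0→1:  <1:part t1 ->
16. deliver 1→0:  nop
17. deliver 0→3:  <3:part t1 ->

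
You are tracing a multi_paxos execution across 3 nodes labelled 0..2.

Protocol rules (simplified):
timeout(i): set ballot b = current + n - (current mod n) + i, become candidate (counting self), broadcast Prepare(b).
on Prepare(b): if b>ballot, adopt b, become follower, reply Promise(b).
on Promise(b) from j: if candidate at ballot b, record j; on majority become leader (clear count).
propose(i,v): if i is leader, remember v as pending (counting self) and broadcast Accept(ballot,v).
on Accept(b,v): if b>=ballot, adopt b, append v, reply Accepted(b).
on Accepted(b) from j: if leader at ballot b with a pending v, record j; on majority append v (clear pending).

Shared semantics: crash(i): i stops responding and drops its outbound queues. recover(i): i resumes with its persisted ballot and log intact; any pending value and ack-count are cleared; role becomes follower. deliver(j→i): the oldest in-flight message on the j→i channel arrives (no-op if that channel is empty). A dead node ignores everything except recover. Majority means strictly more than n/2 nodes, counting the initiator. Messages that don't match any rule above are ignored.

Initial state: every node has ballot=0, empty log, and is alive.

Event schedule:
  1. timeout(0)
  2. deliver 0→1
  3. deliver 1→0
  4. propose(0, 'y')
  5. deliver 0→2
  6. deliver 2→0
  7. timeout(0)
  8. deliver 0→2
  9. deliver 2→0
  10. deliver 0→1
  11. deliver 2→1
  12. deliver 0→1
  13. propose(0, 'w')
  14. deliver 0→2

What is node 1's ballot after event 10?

3

after 1 — timeout(0): n0:cand/b3/[-]
after 2 — deliver 0→1: n1:foll/b3/[-]
after 3 — deliver 1→0: n0:lead/b3/[-]
after 4 — propose(0,'y'): ·
after 5 — deliver 0→2: n2:foll/b3/[-]
after 6 — deliver 2→0: ·
after 7 — timeout(0): n0:cand/b6/[-]
after 8 — deliver 0→2: n2:foll/b3/[y]
after 9 — deliver 2→0: ·
after 10 — deliver 0→1: n1:foll/b3/[y]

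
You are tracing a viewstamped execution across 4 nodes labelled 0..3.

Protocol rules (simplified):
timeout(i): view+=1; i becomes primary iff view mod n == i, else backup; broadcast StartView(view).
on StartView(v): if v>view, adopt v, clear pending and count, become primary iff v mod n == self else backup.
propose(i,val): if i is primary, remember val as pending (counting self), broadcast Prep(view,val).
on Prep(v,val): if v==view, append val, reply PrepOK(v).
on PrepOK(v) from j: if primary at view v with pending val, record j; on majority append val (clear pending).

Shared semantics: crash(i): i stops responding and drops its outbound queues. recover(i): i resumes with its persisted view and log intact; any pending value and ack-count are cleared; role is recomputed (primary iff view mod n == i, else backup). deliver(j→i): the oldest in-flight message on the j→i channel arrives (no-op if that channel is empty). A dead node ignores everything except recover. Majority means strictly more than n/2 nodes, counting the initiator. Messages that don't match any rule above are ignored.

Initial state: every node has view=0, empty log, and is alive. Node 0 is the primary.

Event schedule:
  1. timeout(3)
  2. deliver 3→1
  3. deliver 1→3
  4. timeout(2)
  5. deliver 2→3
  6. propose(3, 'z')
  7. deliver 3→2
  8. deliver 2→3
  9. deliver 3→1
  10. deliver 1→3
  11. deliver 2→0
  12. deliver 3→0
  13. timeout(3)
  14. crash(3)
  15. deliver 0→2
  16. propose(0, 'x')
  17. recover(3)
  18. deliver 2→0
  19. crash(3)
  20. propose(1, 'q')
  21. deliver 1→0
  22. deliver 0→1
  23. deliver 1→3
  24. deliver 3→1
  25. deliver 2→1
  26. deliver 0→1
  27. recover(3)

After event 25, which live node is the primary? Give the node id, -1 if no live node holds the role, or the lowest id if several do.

e1 timeout(3): 3[back,v=1,-]
e2 deliver 3→1: 1[prim,v=1,-]
e3 deliver 1→3: ·
e4 timeout(2): 2[back,v=1,-]
e5 deliver 2→3: ·
e6 propose(3,'z'): ·
e7 deliver 3→2: ·
e8 deliver 2→3: ·
e9 deliver 3→1: ·
e10 deliver 1→3: ·
e11 deliver 2→0: 0[back,v=1,-]
e12 deliver 3→0: ·
e13 timeout(3): 3[back,v=2,-]
e14 crash(3): 3[✗back,v=2,-]
e15 deliver 0→2: ·
e16 propose(0,'x'): ·
e17 recover(3): 3[back,v=2,-]
e18 deliver 2→0: ·
e19 crash(3): 3[✗back,v=2,-]
e20 propose(1,'q'): ·
e21 deliver 1→0: 0[back,v=1,q]
e22 deliver 0→1: ·
e23 deliver 1→3: ·
e24 deliver 3→1: ·
e25 deliver 2→1: ·

1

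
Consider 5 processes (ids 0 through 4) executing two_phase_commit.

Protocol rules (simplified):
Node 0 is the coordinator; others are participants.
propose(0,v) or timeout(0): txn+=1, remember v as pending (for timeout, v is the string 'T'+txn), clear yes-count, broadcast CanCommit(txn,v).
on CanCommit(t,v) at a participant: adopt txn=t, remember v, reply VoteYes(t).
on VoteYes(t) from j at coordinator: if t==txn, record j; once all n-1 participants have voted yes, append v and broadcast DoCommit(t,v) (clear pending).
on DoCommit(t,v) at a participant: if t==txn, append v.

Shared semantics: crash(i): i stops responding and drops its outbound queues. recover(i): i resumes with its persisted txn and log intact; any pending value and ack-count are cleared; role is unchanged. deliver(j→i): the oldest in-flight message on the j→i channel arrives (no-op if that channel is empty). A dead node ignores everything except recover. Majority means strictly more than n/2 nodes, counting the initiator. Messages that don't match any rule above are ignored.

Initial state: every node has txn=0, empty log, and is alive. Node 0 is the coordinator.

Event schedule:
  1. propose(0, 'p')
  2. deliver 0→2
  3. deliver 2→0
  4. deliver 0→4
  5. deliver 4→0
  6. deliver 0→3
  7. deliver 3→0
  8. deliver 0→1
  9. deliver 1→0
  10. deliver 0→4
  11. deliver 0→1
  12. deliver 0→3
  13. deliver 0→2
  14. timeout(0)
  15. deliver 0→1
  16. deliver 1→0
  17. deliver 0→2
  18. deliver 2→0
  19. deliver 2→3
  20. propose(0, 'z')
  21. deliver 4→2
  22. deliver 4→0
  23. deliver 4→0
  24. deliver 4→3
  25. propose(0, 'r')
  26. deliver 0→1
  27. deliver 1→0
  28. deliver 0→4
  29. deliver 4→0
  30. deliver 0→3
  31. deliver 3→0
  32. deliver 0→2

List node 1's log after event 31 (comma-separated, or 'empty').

p

step 1 propose(0,'p'): 0={coor,t=1,log=-}
step 2 deliver 0→2: 2={part,t=1,log=-}
step 3 deliver 2→0: —
step 4 deliver 0→4: 4={part,t=1,log=-}
step 5 deliver 4→0: —
step 6 deliver 0→3: 3={part,t=1,log=-}
step 7 deliver 3→0: —
step 8 deliver 0→1: 1={part,t=1,log=-}
step 9 deliver 1→0: 0={coor,t=1,log=p}
step 10 deliver 0→4: 4={part,t=1,log=p}
step 11 deliver 0→1: 1={part,t=1,log=p}
step 12 deliver 0→3: 3={part,t=1,log=p}
step 13 deliver 0→2: 2={part,t=1,log=p}
step 14 timeout(0): 0={coor,t=2,log=p}
step 15 deliver 0→1: 1={part,t=2,log=p}
step 16 deliver 1→0: —
step 17 deliver 0→2: 2={part,t=2,log=p}
step 18 deliver 2→0: —
step 19 deliver 2→3: —
step 20 propose(0,'z'): 0={coor,t=3,log=p}
step 21 deliver 4→2: —
step 22 deliver 4→0: —
step 23 deliver 4→0: —
step 24 deliver 4→3: —
step 25 propose(0,'r'): 0={coor,t=4,log=p}
step 26 deliver 0→1: 1={part,t=3,log=p}
step 27 deliver 1→0: —
step 28 deliver 0→4: 4={part,t=2,log=p}
step 29 deliver 4→0: —
step 30 deliver 0→3: 3={part,t=2,log=p}
step 31 deliver 3→0: —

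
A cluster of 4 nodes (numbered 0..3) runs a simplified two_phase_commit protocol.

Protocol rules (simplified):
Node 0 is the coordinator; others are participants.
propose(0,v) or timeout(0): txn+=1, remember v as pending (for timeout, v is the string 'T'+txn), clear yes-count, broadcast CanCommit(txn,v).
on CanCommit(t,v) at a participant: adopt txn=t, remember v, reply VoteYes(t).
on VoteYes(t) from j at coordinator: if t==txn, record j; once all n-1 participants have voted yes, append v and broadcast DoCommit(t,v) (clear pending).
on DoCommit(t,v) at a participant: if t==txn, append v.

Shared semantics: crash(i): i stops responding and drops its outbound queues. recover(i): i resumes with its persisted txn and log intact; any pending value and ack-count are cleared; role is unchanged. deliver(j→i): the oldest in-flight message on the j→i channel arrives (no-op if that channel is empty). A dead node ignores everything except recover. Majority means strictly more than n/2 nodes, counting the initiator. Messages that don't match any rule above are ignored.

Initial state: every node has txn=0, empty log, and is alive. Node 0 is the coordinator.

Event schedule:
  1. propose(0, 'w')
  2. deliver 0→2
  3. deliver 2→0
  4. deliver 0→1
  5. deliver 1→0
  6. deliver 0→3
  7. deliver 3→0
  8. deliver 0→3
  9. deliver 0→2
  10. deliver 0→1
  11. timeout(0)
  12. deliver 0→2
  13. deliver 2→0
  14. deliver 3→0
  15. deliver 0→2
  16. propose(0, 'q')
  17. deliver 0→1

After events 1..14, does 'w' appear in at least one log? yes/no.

yes

after 1 — propose(0,'w'): n0:coor/t1/[-]
after 2 — deliver 0→2: n2:part/t1/[-]
after 3 — deliver 2→0: ·
after 4 — deliver 0→1: n1:part/t1/[-]
after 5 — deliver 1→0: ·
after 6 — deliver 0→3: n3:part/t1/[-]
after 7 — deliver 3→0: n0:coor/t1/[w]
after 8 — deliver 0→3: n3:part/t1/[w]
after 9 — deliver 0→2: n2:part/t1/[w]
after 10 — deliver 0→1: n1:part/t1/[w]
after 11 — timeout(0): n0:coor/t2/[w]
after 12 — deliver 0→2: n2:part/t2/[w]
after 13 — deliver 2→0: ·
after 14 — deliver 3→0: ·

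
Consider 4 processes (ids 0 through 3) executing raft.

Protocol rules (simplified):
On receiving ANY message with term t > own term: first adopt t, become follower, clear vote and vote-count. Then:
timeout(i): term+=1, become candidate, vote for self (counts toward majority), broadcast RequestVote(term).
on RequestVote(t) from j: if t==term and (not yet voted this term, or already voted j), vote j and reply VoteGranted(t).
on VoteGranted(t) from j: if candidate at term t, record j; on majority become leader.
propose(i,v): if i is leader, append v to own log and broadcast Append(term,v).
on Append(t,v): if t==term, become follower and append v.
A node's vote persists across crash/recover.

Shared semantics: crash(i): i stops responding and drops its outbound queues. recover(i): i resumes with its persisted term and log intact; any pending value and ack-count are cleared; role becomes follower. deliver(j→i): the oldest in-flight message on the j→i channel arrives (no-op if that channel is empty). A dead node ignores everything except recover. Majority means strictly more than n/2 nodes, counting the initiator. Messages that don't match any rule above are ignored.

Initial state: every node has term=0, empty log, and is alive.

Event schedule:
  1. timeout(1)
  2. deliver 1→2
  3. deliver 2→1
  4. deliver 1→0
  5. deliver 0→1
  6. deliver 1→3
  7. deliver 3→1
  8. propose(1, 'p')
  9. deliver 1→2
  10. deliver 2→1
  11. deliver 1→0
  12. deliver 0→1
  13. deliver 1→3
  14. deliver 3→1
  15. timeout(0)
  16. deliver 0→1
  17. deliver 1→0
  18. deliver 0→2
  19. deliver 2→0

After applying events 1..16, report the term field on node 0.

2

step 1 timeout(1): 1={cand,t=1,log=-}
step 2 deliver 1→2: 2={foll,t=1,log=-}
step 3 deliver 2→1: —
step 4 deliver 1→0: 0={foll,t=1,log=-}
step 5 deliver 0→1: 1={lead,t=1,log=-}
step 6 deliver 1→3: 3={foll,t=1,log=-}
step 7 deliver 3→1: —
step 8 propose(1,'p'): 1={lead,t=1,log=p}
step 9 deliver 1→2: 2={foll,t=1,log=p}
step 10 deliver 2→1: —
step 11 deliver 1→0: 0={foll,t=1,log=p}
step 12 deliver 0→1: —
step 13 deliver 1→3: 3={foll,t=1,log=p}
step 14 deliver 3→1: —
step 15 timeout(0): 0={cand,t=2,log=p}
step 16 deliver 0→1: 1={foll,t=2,log=p}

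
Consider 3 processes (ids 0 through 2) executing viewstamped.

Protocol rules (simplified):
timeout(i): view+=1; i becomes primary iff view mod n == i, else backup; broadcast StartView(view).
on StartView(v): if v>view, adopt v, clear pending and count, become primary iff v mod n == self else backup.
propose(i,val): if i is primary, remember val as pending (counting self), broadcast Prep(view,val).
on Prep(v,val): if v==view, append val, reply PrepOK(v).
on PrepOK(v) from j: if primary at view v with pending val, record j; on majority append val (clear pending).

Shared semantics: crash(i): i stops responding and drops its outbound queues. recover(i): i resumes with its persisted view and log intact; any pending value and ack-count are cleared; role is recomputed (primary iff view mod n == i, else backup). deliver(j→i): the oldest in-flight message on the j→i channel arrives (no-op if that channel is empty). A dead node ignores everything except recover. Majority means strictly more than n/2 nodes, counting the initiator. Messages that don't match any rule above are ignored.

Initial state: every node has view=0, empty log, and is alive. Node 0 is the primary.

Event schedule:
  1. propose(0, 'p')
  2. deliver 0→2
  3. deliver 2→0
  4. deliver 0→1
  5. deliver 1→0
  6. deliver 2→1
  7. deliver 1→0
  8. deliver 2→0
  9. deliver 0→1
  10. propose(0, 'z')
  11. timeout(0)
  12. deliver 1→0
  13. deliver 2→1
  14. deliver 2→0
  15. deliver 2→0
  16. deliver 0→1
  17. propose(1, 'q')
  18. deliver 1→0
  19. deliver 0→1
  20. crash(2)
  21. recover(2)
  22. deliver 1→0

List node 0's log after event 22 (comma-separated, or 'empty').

p

after 1 — propose(0,'p'): ·
after 2 — deliver 0→2: n2:back/v0/[p]
after 3 — deliver 2→0: n0:prim/v0/[p]
after 4 — deliver 0→1: n1:back/v0/[p]
after 5 — deliver 1→0: ·
after 6 — deliver 2→1: ·
after 7 — deliver 1→0: ·
after 8 — deliver 2→0: ·
after 9 — deliver 0→1: ·
after 10 — propose(0,'z'): ·
after 11 — timeout(0): n0:back/v1/[p]
after 12 — deliver 1→0: ·
after 13 — deliver 2→1: ·
after 14 — deliver 2→0: ·
after 15 — deliver 2→0: ·
after 16 — deliver 0→1: n1:back/v0/[p,z]
after 17 — propose(1,'q'): ·
after 18 — deliver 1→0: ·
after 19 — deliver 0→1: n1:prim/v1/[p,z]
after 20 — crash(2): n2:✗back/v0/[p]
after 21 — recover(2): n2:back/v0/[p]
after 22 — deliver 1→0: ·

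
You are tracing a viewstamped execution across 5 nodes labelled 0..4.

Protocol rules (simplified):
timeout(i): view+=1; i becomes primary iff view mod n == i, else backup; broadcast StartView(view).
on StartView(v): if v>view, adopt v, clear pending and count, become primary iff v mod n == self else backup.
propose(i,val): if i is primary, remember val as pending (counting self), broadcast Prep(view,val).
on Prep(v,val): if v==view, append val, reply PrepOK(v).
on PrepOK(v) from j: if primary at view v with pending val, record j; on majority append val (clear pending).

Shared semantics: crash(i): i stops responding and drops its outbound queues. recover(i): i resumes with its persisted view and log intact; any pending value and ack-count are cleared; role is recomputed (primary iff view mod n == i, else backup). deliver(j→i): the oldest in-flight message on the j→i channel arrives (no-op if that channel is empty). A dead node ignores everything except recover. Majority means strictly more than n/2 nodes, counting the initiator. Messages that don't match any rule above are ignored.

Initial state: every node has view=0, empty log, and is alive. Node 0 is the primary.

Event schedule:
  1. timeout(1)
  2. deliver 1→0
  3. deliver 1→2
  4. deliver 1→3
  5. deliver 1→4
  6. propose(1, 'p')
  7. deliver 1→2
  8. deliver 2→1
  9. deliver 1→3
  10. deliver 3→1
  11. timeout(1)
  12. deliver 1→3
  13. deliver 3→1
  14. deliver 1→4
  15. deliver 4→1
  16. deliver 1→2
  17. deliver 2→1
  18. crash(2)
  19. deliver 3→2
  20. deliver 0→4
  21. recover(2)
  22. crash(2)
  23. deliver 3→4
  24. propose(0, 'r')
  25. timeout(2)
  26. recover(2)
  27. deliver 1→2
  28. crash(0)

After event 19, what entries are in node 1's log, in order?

p

1. timeout(1):  <1:prim v1 ->
2. deliver 1→0:  <0:back v1 ->
3. deliver 1→2:  <2:back v1 ->
4. deliver 1→3:  <3:back v1 ->
5. deliver 1→4:  <4:back v1 ->
6. propose(1,'p'):  nop
7. deliver 1→2:  <2:back v1 p>
8. deliver 2→1:  nop
9. deliver 1→3:  <3:back v1 p>
10. deliver 3→1:  <1:prim v1 p>
11. timeout(1):  <1:back v2 p>
12. deliver 1→3:  <3:back v2 p>
13. deliver 3→1:  nop
14. deliver 1→4:  <4:back v1 p>
15. deliver 4→1:  nop
16. deliver 1→2:  <2:prim v2 p>
17. deliver 2→1:  nop
18. crash(2):  <2:✗prim v2 p>
19. deliver 3→2:  nop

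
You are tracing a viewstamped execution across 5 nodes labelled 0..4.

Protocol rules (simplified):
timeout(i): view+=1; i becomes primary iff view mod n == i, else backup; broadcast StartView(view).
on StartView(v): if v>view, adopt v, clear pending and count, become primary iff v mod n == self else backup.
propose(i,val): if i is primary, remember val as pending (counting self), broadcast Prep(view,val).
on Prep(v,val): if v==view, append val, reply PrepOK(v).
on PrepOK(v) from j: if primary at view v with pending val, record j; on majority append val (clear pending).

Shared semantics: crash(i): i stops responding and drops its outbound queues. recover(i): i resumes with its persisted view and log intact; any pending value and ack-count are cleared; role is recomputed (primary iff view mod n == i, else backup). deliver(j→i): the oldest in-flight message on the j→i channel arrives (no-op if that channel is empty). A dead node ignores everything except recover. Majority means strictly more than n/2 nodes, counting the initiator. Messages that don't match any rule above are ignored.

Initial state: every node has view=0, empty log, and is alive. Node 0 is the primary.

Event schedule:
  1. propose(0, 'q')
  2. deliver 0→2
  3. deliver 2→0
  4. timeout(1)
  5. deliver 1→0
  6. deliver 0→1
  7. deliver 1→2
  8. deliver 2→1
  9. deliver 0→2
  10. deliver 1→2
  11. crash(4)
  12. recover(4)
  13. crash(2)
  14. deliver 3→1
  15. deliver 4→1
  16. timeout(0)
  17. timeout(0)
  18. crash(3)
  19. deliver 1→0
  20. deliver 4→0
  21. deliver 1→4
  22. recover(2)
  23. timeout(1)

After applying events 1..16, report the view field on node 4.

[1] propose(0,'q') → ∅
[2] deliver 0→2 → N2(back v0 [q])
[3] deliver 2→0 → ∅
[4] timeout(1) → N1(prim v1 [-])
[5] deliver 1→0 → N0(back v1 [-])
[6] deliver 0→1 → ∅
[7] deliver 1→2 → N2(back v1 [q])
[8] deliver 2→1 → ∅
[9] deliver 0→2 → ∅
[10] deliver 1→2 → ∅
[11] crash(4) → N4(✗back v0 [-])
[12] recover(4) → N4(back v0 [-])
[13] crash(2) → N2(✗back v1 [q])
[14] deliver 3→1 → ∅
[15] deliver 4→1 → ∅
[16] timeout(0) → N0(back v2 [-])

0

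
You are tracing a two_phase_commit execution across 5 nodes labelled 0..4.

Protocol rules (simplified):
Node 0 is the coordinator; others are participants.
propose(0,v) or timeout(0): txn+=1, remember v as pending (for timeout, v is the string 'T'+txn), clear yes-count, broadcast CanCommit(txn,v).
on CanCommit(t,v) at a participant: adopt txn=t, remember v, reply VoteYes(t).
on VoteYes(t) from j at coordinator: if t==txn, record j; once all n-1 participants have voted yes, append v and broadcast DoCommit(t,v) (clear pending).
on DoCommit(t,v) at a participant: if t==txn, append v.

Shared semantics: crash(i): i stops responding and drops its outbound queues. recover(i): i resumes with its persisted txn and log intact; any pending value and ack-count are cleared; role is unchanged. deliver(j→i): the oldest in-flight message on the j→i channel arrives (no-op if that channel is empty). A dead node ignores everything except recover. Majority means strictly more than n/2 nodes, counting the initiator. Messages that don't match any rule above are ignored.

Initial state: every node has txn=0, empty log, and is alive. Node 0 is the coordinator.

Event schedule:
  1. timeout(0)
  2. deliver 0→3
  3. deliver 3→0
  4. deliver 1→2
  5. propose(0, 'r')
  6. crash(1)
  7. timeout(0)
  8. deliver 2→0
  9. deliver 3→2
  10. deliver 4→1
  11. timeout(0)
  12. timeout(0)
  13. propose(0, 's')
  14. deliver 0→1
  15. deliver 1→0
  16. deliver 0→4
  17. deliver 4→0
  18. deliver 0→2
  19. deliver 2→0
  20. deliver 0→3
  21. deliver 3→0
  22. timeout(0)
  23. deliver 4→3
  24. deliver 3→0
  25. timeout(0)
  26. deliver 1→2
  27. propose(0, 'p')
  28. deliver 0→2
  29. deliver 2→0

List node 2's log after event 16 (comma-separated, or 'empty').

empty

e1 timeout(0): 0[coor,t=1,-]
e2 deliver 0→3: 3[part,t=1,-]
e3 deliver 3→0: ·
e4 deliver 1→2: ·
e5 propose(0,'r'): 0[coor,t=2,-]
e6 crash(1): 1[✗part,t=0,-]
e7 timeout(0): 0[coor,t=3,-]
e8 deliver 2→0: ·
e9 deliver 3→2: ·
e10 deliver 4→1: ·
e11 timeout(0): 0[coor,t=4,-]
e12 timeout(0): 0[coor,t=5,-]
e13 propose(0,'s'): 0[coor,t=6,-]
e14 deliver 0→1: ·
e15 deliver 1→0: ·
e16 deliver 0→4: 4[part,t=1,-]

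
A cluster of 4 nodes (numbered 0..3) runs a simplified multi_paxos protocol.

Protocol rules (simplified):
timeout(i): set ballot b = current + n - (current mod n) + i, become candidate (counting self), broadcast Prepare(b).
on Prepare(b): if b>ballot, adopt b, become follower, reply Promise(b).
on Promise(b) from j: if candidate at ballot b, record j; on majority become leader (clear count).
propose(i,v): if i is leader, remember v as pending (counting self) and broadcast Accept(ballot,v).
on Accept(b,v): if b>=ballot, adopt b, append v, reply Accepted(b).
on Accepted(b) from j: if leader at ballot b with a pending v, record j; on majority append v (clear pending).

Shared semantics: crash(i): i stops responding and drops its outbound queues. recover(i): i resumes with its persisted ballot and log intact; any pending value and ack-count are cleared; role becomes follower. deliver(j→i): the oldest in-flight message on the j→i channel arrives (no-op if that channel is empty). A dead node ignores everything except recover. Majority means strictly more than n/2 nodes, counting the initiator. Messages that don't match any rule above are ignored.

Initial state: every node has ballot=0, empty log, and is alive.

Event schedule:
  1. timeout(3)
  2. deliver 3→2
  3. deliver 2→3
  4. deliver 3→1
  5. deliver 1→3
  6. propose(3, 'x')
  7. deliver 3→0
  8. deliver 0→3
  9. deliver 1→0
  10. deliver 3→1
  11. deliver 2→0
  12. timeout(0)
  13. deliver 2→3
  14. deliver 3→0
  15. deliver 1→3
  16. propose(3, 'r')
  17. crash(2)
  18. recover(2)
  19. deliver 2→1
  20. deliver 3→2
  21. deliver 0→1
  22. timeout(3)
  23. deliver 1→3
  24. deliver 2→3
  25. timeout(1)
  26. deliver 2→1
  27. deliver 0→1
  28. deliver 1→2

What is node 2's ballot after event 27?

1. timeout(3):  <3:cand b7 ->
2. deliver 3→2:  <2:foll b7 ->
3. deliver 2→3:  nop
4. deliver 3→1:  <1:foll b7 ->
5. deliver 1→3:  <3:lead b7 ->
6. propose(3,'x'):  nop
7. deliver 3→0:  <0:foll b7 ->
8. deliver 0→3:  nop
9. deliver 1→0:  nop
10. deliver 3→1:  <1:foll b7 x>
11. deliver 2→0:  nop
12. timeout(0):  <0:cand b8 ->
13. deliver 2→3:  nop
14. deliver 3→0:  nop
15. deliver 1→3:  nop
16. propose(3,'r'):  nop
17. crash(2):  <2:✗foll b7 ->
18. recover(2):  <2:foll b7 ->
19. deliver 2→1:  nop
20. deliver 3→2:  <2:foll b7 x>
21. deliver 0→1:  <1:foll b8 x>
22. timeout(3):  <3:cand b11 ->
23. deliver 1→3:  nop
24. deliver 2→3:  nop
25. timeout(1):  <1:cand b13 x>
26. deliver 2→1:  nop
27. deliver 0→1:  nop

7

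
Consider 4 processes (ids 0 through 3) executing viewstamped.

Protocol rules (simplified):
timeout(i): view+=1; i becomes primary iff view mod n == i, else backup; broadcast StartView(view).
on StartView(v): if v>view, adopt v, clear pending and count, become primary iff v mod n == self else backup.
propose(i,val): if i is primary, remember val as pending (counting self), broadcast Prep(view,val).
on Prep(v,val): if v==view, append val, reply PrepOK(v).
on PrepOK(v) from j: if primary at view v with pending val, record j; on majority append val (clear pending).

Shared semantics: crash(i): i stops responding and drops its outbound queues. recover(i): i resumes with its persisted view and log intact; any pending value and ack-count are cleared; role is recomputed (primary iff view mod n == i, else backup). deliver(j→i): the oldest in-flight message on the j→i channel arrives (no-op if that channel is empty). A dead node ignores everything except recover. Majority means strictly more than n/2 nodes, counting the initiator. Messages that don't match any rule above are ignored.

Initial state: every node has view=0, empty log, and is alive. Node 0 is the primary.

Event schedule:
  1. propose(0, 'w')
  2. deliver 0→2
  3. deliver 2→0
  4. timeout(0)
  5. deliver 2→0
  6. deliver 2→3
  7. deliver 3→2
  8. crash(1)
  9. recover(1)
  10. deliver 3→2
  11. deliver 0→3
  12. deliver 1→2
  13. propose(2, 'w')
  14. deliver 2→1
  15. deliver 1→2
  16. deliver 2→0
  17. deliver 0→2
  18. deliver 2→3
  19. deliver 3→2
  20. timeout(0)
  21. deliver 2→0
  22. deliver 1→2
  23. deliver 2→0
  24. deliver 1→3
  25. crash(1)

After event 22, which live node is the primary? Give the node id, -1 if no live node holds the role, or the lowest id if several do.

step 1 propose(0,'w'): —
step 2 deliver 0→2: 2={back,v=0,log=w}
step 3 deliver 2→0: —
step 4 timeout(0): 0={back,v=1,log=-}
step 5 deliver 2→0: —
step 6 deliver 2→3: —
step 7 deliver 3→2: —
step 8 crash(1): 1={✗back,v=0,log=-}
step 9 recover(1): 1={back,v=0,log=-}
step 10 deliver 3→2: —
step 11 deliver 0→3: 3={back,v=0,log=w}
step 12 deliver 1→2: —
step 13 propose(2,'w'): —
step 14 deliver 2→1: —
step 15 deliver 1→2: —
step 16 deliver 2→0: —
step 17 deliver 0→2: 2={back,v=1,log=w}
step 18 deliver 2→3: —
step 19 deliver 3→2: —
step 20 timeout(0): 0={back,v=2,log=-}
step 21 deliver 2→0: —
step 22 deliver 1→2: —

-1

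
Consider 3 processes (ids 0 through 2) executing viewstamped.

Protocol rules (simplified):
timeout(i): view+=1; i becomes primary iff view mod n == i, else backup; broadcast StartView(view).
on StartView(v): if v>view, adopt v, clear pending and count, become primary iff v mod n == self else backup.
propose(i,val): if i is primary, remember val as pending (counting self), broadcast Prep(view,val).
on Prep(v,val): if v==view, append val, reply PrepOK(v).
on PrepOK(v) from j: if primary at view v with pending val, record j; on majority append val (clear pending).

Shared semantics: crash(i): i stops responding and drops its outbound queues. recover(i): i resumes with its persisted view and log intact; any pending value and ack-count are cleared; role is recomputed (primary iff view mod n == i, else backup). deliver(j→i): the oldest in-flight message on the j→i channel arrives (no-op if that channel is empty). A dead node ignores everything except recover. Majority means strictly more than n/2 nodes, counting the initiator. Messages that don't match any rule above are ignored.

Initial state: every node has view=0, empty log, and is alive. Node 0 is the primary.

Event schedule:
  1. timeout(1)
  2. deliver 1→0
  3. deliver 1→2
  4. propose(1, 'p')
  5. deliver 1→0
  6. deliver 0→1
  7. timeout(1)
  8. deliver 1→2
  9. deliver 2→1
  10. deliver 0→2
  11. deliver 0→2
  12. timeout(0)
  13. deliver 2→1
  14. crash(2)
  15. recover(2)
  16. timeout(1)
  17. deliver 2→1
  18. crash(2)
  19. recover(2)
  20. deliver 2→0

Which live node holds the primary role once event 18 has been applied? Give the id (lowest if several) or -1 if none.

e1 timeout(1): 1[prim,v=1,-]
e2 deliver 1→0: 0[back,v=1,-]
e3 deliver 1→2: 2[back,v=1,-]
e4 propose(1,'p'): ·
e5 deliver 1→0: 0[back,v=1,p]
e6 deliver 0→1: 1[prim,v=1,p]
e7 timeout(1): 1[back,v=2,p]
e8 deliver 1→2: 2[back,v=1,p]
e9 deliver 2→1: ·
e10 deliver 0→2: ·
e11 deliver 0→2: ·
e12 timeout(0): 0[back,v=2,p]
e13 deliver 2→1: ·
e14 crash(2): 2[✗back,v=1,p]
e15 recover(2): 2[back,v=1,p]
e16 timeout(1): 1[back,v=3,p]
e17 deliver 2→1: ·
e18 crash(2): 2[✗back,v=1,p]

-1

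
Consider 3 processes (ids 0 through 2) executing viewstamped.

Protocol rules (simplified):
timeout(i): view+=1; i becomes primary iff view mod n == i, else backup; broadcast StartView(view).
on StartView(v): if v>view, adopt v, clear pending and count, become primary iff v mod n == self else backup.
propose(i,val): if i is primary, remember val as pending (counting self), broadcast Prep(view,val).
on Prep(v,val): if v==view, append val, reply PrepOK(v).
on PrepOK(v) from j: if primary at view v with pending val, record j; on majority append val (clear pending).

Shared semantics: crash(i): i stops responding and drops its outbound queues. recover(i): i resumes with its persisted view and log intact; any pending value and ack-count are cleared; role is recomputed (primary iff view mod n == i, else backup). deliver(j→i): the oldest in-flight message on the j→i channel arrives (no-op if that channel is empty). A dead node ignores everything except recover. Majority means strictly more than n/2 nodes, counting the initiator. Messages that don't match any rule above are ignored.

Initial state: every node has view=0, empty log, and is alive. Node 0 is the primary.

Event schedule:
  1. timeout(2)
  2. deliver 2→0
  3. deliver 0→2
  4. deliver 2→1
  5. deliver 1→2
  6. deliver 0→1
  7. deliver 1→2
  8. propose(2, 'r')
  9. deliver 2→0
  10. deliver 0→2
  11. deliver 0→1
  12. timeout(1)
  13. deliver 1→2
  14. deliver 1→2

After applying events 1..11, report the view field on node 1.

1

e1 timeout(2): 2[back,v=1,-]
e2 deliver 2→0: 0[back,v=1,-]
e3 deliver 0→2: ·
e4 deliver 2→1: 1[prim,v=1,-]
e5 deliver 1→2: ·
e6 deliver 0→1: ·
e7 deliver 1→2: ·
e8 propose(2,'r'): ·
e9 deliver 2→0: ·
e10 deliver 0→2: ·
e11 deliver 0→1: ·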